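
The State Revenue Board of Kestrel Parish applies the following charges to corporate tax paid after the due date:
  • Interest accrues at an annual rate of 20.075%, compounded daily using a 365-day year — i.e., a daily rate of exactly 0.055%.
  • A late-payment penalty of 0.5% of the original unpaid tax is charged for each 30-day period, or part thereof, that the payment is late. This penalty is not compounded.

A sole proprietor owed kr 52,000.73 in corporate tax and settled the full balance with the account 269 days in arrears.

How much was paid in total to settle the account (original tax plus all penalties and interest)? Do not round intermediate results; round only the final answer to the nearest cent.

Penalty periods: ⌈269/30⌉ = 9; penalty = 9 × 0.5% × kr 52,000.73 = kr 2,340.03…
Interest: kr 52,000.73 × ((1 + 0.00055)^269 − 1) = kr 52,000.73 × 0.15940777… = kr 8,289.3202…
Total = kr 52,000.73 + kr 2,340.0329… + kr 8,289.3202… = kr 62,630.08

kr 62,630.08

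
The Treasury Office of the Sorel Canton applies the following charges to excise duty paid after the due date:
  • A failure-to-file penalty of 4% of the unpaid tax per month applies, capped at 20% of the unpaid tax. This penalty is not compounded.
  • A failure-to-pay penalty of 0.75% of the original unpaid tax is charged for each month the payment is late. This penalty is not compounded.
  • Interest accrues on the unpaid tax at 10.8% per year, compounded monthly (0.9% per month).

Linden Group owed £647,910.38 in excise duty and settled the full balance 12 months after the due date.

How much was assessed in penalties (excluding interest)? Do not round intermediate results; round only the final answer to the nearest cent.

£187,894.01

Failure-to-file: 12 × 4% × £647,910.38 = £310,996.98…, capped at 20% × £647,910.38 = £129,582.08…
Failure-to-pay penalty: 12 × 0.75% × £647,910.38 = £58,311.93…
Total penalty = £129,582.08… + £58,311.93… = £187,894.01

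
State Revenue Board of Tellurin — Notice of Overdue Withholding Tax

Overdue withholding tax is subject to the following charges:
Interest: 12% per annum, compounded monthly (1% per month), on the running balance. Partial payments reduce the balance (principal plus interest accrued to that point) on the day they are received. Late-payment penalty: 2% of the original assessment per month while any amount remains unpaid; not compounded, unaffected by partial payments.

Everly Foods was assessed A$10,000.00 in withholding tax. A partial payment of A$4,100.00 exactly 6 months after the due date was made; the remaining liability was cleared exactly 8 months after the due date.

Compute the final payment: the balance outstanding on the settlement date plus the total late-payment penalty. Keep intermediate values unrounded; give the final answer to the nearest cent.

Balance at month 6: A$10,000.0000 × (1 + 0.01)^6 = A$10,615.2015…
After A$4,100.00 payment: A$10,615.2015… − A$4,100.00 = A$6,515.2015…
Balance at month 8: A$6,515.2015… × (1 + 0.01)^2 = A$6,646.1571…
Penalty: 8 × 2% × A$10,000.00 = A$1,600.00
Final settlement = outstanding balance + penalty = A$6,646.1571… + A$1,600.00 = A$8,246.16

A$8,246.16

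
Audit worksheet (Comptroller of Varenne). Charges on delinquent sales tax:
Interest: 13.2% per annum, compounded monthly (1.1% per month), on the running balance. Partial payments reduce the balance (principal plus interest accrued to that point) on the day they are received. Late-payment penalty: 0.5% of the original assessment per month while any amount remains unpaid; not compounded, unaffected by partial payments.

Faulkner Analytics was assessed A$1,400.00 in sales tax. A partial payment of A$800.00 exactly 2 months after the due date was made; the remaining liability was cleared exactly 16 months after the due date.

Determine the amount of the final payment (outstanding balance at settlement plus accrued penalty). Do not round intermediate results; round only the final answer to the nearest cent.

A$847.40

Balance at month 2: A$1,400.0000 × (1 + 0.011)^2 = A$1,430.9694
After A$800.00 payment: A$1,430.9694 − A$800.00 = A$630.9694
Balance at month 16: A$630.9694 × (1 + 0.011)^14 = A$735.4014…
Penalty: 16 × 0.5% × A$1,400.00 = A$112.00
Final settlement = outstanding balance + penalty = A$735.4014… + A$112.00 = A$847.40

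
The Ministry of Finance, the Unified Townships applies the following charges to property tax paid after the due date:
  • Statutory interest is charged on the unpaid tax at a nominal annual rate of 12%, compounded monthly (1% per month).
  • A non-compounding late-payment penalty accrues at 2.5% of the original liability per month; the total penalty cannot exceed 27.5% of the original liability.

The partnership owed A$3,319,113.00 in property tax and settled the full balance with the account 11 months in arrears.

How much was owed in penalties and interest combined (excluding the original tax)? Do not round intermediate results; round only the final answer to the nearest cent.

A$1,296,672.39

Penalty (uncapped): 11 × 2.5% × A$3,319,113.00 = A$912,756.08…; cap = 27.5% × A$3,319,113.00 = A$912,756.08… → penalty = A$912,756.08…
Interest: A$3,319,113.00 × ((1 + 0.01)^11 − 1) = A$3,319,113.00 × 0.1156683… = A$383,916.3131…
Penalties + interest = A$912,756.0750 + A$383,916.3131… = A$1,296,672.39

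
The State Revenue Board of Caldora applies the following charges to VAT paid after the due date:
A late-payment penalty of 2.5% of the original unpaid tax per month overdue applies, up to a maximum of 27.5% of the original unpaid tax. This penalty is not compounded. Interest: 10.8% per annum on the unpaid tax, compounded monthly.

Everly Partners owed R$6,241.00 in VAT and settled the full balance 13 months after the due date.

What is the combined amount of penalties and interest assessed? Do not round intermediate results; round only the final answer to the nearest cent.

R$2,487.23

Penalty (uncapped): 13 × 2.5% × R$6,241.00 = R$2,028.33…; cap = 27.5% × R$6,241.00 = R$1,716.28… → penalty = R$1,716.28…
Interest (10.8%/yr ÷ 12 = 0.9%/month): R$6,241.00 × ((1 + 0.009)^13 − 1) = R$770.9586…
Penalties + interest = R$1,716.2750 + R$770.9586… = R$2,487.23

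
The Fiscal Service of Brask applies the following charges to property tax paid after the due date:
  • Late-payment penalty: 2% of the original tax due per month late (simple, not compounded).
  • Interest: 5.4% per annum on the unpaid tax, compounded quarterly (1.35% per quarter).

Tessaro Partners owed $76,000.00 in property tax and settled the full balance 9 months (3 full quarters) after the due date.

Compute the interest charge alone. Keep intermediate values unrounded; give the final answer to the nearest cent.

$3,119.74

Interest: $76,000.00 × ((1 + 0.0135)^3 − 1) = $76,000.00 × 0.0410492… = $3,119.7400…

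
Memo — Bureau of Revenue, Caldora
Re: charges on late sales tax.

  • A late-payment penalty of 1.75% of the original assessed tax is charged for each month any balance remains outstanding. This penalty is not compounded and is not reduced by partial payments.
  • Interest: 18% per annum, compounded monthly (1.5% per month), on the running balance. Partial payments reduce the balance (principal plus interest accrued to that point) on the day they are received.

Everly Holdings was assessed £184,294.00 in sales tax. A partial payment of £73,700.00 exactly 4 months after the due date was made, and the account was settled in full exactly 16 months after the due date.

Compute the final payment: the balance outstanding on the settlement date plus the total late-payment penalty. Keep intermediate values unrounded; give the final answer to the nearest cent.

£197,351.68

Balance at month 4: £184,294.0000 × (1 + 0.015)^4 = £195,602.9342…
After £73,700.00 payment: £195,602.9342… − £73,700.00 = £121,902.9342…
Balance at month 16: £121,902.9342… × (1 + 0.015)^12 = £145,749.3633…
Penalty: 16 × 1.75% × £184,294.00 = £51,602.32
Final settlement = outstanding balance + penalty = £145,749.3633… + £51,602.32 = £197,351.68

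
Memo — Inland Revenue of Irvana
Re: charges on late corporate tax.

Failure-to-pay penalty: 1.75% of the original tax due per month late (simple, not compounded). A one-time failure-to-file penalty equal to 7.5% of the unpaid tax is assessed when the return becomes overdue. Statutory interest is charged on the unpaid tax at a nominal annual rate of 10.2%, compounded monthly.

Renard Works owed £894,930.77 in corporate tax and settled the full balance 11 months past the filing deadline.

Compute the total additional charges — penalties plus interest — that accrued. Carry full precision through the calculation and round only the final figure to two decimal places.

Failure-to-file penalty: 7.5% × £894,930.77 = £67,119.81…
Failure-to-pay penalty = 1.75% × £894,930.77 × 11 mo = £172,274.17…
Interest (10.2%/yr ÷ 12 = 0.85%/month): £894,930.77 × ((1 + 0.0085)^11 − 1) = £87,324.5022…
Penalties + interest = £239,393.9810… + £87,324.5022… = £326,718.48

£326,718.48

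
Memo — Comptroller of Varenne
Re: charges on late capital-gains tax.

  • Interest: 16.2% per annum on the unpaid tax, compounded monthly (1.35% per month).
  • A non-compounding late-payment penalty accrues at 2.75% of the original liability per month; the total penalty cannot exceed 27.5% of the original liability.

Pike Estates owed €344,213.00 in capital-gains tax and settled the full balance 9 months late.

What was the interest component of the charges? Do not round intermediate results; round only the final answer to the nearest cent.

€44,152.86

Interest: €344,213.00 × ((1 + 0.0135)^9 − 1) = €344,213.00 × 0.1282719… = €44,152.8602…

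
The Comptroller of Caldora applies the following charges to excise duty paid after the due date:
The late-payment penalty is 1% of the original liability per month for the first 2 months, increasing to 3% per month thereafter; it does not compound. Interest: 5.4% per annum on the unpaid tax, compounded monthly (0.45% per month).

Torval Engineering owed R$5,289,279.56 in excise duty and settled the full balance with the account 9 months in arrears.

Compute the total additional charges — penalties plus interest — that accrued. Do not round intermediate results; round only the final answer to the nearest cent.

Penalty, months 1–2: 2 × 1% × R$5,289,279.56 = R$105,785.59…
Penalty, months 3–9: 7 × 3% × R$5,289,279.56 = R$1,110,748.71…
Interest: R$5,289,279.56 × ((1 + 0.0045)^9 − 1) = R$5,289,279.56 × 0.0412367… = R$218,112.4683…
Penalties + interest = R$1,216,534.2988 + R$218,112.4683… = R$1,434,646.77

R$1,434,646.77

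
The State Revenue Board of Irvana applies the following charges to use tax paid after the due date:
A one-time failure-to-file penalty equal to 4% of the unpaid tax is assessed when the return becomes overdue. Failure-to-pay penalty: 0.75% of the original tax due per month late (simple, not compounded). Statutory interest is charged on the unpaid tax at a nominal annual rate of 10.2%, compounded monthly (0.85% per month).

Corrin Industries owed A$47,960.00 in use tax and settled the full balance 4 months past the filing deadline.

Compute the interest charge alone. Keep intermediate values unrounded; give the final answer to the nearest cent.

Interest: A$47,960.00 × ((1 + 0.0085)^4 − 1) = A$47,960.00 × 0.0344360… = A$1,651.5487…

A$1,651.55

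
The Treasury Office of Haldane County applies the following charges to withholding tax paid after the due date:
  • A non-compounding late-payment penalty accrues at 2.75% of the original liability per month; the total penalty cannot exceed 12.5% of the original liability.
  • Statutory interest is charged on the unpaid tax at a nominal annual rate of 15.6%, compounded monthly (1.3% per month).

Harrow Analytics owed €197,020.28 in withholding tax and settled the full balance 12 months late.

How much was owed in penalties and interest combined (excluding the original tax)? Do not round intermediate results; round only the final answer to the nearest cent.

€57,658.33

Penalty (uncapped): 12 × 2.75% × €197,020.28 = €65,016.69…; cap = 12.5% × €197,020.28 = €24,627.54… → penalty = €24,627.54…
Interest: €197,020.28 × ((1 + 0.013)^12 − 1) = €197,020.28 × 0.1676518… = €33,030.7999…
Penalties + interest = €24,627.5350 + €33,030.7999… = €57,658.33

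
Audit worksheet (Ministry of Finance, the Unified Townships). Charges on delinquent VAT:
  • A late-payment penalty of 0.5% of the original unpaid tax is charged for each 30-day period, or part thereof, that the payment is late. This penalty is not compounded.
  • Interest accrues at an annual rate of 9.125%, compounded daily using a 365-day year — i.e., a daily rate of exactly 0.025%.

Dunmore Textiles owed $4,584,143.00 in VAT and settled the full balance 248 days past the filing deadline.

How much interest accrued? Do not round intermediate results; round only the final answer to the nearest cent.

Interest: $4,584,143.00 × ((1 + 0.00025)^248 − 1) = $4,584,143.00 × 0.06395410… = $293,174.7418…

$293,174.74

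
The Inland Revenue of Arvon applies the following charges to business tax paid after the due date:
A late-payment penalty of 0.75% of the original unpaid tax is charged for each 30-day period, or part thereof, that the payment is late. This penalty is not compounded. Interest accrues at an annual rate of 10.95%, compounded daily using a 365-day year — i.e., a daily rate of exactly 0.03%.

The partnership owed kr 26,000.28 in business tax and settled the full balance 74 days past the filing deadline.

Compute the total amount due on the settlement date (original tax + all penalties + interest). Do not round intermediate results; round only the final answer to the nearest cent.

Penalty periods: ⌈74/30⌉ = 3; penalty = 3 × 0.75% × kr 26,000.28 = kr 585.01…
Interest: kr 26,000.28 × ((1 + 0.0003)^74 − 1) = kr 26,000.28 × 0.02244485… = kr 583.5724…
Total = kr 26,000.28 + kr 585.0063 + kr 583.5724… = kr 27,168.86

kr 27,168.86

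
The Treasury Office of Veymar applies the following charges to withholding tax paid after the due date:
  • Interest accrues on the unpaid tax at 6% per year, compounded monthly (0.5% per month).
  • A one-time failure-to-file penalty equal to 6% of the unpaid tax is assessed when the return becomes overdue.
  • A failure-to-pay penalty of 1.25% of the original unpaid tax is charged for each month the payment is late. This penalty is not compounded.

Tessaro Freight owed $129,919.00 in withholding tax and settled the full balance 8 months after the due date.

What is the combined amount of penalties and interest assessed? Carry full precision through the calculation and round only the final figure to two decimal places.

$26,075.66

Failure-to-file penalty: 6% × $129,919.00 = $7,795.14
Failure-to-pay penalty: 8 × 1.25% × $129,919.00 = $12,991.90
Interest: $129,919.00 × ((1 + 0.005)^8 − 1) = $129,919.00 × 0.0407070… = $5,288.6184…
Penalties + interest = $20,787.0400 + $5,288.6184… = $26,075.66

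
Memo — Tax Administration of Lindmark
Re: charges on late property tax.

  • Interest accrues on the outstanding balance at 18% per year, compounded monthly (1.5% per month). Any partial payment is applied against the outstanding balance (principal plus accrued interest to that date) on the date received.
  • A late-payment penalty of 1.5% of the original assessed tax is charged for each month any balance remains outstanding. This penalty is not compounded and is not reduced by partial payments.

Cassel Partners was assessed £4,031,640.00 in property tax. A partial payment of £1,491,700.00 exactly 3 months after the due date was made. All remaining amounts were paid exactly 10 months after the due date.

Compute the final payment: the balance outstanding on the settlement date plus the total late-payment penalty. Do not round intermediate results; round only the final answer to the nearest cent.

£3,628,073.16

Balance at month 3: £4,031,640.0000 × (1 + 0.015)^3 = £4,215,798.7638…
After £1,491,700.00 payment: £4,215,798.7638… − £1,491,700.00 = £2,724,098.7638…
Balance at month 10: £2,724,098.7638… × (1 + 0.015)^7 = £3,023,327.1552…
Penalty: 10 × 1.5% × £4,031,640.00 = £604,746.00
Final settlement = outstanding balance + penalty = £3,023,327.1552… + £604,746.00 = £3,628,073.16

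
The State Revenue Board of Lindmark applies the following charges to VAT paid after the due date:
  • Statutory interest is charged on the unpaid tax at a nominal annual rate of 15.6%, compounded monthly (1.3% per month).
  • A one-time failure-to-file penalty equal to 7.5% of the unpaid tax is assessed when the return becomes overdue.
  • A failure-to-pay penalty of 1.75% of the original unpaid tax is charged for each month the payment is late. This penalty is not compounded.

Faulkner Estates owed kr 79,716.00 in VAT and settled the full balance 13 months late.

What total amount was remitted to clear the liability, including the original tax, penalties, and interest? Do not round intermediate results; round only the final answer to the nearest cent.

kr 118,404.67

Failure-to-file penalty: 7.5% × kr 79,716.00 = kr 5,978.70
Failure-to-pay penalty: 13 × 1.75% × kr 79,716.00 = kr 18,135.39
Interest: kr 79,716.00 × ((1 + 0.013)^13 − 1) = kr 79,716.00 × 0.1828312… = kr 14,574.5759…
Total = kr 79,716.00 + kr 24,114.0900 + kr 14,574.5759… = kr 118,404.67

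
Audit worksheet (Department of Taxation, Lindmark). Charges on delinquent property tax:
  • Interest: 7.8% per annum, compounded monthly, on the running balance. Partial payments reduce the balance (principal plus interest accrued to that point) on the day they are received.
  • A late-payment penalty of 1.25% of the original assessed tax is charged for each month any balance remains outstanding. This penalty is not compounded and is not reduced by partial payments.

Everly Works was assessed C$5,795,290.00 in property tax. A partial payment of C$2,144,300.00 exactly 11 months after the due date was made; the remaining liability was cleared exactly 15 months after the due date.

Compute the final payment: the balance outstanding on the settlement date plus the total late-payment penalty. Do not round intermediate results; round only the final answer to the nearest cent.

C$5,272,797.74

Monthly rate = 7.8% ÷ 12 = 0.65%
Balance at month 11: C$5,795,290.0000 × (1 + 0.0065)^11 = C$6,223,386.0879…
After C$2,144,300.00 payment: C$6,223,386.0879… − C$2,144,300.00 = C$4,079,086.0879…
Balance at month 15: C$4,079,086.0879… × (1 + 0.0065)^4 = C$4,186,180.8627…
Penalty: 15 × 1.25% × C$5,795,290.00 = C$1,086,616.88…
Final settlement = outstanding balance + penalty = C$4,186,180.8627… + C$1,086,616.88… = C$5,272,797.74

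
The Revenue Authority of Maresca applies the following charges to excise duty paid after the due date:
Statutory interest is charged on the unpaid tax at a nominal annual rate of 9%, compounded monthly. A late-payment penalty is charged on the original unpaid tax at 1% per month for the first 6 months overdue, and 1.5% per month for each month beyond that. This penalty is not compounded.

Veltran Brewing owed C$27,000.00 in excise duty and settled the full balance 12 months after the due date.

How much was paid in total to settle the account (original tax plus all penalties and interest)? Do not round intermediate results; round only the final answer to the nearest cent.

Penalty, months 1–6: 6 × 1% × C$27,000.00 = C$1,620.00
Penalty, months 7–12: 6 × 1.5% × C$27,000.00 = C$2,430.00
Interest (9%/yr ÷ 12 = 0.75%/month): C$27,000.00 × ((1 + 0.0075)^12 − 1) = C$2,532.7862…
Total = C$27,000.00 + C$4,050.0000 + C$2,532.7862… = C$33,582.79

C$33,582.79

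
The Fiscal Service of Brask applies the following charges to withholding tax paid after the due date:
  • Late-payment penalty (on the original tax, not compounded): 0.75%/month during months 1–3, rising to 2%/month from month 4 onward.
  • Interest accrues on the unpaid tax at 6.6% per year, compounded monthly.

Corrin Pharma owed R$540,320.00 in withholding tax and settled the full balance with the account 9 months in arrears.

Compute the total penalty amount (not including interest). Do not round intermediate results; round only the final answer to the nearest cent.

Penalty, months 1–3: 3 × 0.75% × R$540,320.00 = R$12,157.20
Penalty, months 4–9: 6 × 2% × R$540,320.00 = R$64,838.40
Total penalty = R$12,157.20 + R$64,838.40 = R$76,995.60

R$76,995.60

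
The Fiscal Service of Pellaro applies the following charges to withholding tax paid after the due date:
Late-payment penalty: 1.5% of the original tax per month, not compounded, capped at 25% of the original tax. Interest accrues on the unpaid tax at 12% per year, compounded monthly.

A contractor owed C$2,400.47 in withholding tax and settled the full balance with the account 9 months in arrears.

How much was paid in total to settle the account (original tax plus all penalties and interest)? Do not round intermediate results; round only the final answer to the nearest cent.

C$2,949.42

Penalty: 9 × 1.5% × C$2,400.47 = C$324.06… (below the 25% cap of C$600.12…)
Interest (12%/yr ÷ 12 = 1%/month): C$2,400.47 × ((1 + 0.01)^9 − 1) = C$224.8887…
Total = C$2,400.47 + C$324.0635… + C$224.8887… = C$2,949.42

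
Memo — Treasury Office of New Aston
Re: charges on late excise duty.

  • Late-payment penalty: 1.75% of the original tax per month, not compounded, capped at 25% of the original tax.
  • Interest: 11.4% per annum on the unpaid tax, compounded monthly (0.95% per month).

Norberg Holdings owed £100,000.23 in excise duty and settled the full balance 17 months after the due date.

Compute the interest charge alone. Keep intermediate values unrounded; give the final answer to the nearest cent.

Interest: £100,000.23 × ((1 + 0.0095)^17 − 1) = £100,000.23 × 0.1743769… = £17,437.7289…

£17,437.73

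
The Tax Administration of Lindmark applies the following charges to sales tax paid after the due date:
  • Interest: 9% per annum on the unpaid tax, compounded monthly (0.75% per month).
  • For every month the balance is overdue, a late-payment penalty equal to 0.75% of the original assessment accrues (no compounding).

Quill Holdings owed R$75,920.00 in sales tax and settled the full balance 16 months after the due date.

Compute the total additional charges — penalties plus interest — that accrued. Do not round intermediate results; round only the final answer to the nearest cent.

Late-payment penalty: 16 × 0.75% × R$75,920.00 = R$9,110.40
Interest: R$75,920.00 × ((1 + 0.0075)^16 − 1) = R$75,920.00 × 0.1269921… = R$9,641.2413…
Penalties + interest = R$9,110.4000 + R$9,641.2413… = R$18,751.64

R$18,751.64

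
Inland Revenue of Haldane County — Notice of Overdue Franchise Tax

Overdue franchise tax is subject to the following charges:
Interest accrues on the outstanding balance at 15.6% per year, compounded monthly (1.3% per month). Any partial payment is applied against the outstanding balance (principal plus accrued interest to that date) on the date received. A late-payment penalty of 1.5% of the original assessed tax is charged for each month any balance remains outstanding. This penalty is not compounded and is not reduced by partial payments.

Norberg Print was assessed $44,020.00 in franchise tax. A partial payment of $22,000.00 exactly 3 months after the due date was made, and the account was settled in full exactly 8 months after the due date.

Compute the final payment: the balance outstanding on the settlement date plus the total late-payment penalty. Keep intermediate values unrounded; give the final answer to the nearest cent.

Balance at month 3: $44,020.0000 × (1 + 0.013)^3 = $45,759.1949…
After $22,000.00 payment: $45,759.1949… − $22,000.00 = $23,759.1949…
Balance at month 8: $23,759.1949… × (1 + 0.013)^5 = $25,344.2209…
Penalty: 8 × 1.5% × $44,020.00 = $5,282.40
Final settlement = outstanding balance + penalty = $25,344.2209… + $5,282.40 = $30,626.62

$30,626.62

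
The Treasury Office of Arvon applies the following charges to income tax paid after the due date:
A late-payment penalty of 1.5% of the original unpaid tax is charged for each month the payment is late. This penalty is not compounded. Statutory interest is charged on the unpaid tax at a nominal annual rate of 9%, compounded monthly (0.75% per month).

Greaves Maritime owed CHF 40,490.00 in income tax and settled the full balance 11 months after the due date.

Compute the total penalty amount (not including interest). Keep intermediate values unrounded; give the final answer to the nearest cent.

Late-payment penalty: 11 × 1.5% × CHF 40,490.00 = CHF 6,680.85

CHF 6,680.85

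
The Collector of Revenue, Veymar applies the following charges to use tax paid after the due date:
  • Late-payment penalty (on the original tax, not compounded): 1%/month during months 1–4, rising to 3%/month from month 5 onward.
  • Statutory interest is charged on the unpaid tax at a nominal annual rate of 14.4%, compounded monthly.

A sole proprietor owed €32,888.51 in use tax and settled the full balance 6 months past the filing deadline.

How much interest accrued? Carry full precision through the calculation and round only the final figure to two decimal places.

Interest (14.4%/yr ÷ 12 = 1.2%/month): €32,888.51 × ((1 + 0.012)^6 − 1) = €2,440.1588…

€2,440.16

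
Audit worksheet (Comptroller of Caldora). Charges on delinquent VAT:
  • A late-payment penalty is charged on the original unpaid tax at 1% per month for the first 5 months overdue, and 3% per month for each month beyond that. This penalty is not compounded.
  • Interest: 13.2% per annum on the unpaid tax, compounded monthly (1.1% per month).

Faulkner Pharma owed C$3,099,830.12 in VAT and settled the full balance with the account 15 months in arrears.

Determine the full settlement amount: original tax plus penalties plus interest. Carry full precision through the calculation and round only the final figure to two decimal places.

C$4,737,566.72

Penalty, months 1–5: 5 × 1% × C$3,099,830.12 = C$154,991.51…
Penalty, months 6–15: 10 × 3% × C$3,099,830.12 = C$929,949.04…
Interest: C$3,099,830.12 × ((1 + 0.011)^15 − 1) = C$3,099,830.12 × 0.1783311… = C$552,796.0612…
Total = C$3,099,830.12 + C$1,084,940.5420 + C$552,796.0612… = C$4,737,566.72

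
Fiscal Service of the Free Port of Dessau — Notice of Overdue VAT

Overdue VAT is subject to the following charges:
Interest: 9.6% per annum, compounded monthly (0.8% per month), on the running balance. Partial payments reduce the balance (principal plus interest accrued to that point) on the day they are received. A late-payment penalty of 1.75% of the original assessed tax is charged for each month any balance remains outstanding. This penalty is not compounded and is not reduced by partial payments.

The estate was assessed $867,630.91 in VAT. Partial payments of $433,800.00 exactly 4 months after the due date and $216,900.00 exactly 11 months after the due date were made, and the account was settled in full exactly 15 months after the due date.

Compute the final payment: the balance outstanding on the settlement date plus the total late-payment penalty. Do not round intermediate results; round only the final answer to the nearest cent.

Balance at month 4: $867,630.9100 × (1 + 0.008)^4 = $895,730.0499…
After $433,800.00 payment: $895,730.0499… − $433,800.00 = $461,930.0499…
Balance at month 11: $461,930.0499… × (1 + 0.008)^7 = $488,427.3110…
After $216,900.00 payment: $488,427.3110… − $216,900.00 = $271,527.3110…
Balance at month 15: $271,527.3110… × (1 + 0.008)^4 = $280,321.0086…
Penalty: 15 × 1.75% × $867,630.91 = $227,753.11…
Final settlement = outstanding balance + penalty = $280,321.0086… + $227,753.11… = $508,074.12

$508,074.12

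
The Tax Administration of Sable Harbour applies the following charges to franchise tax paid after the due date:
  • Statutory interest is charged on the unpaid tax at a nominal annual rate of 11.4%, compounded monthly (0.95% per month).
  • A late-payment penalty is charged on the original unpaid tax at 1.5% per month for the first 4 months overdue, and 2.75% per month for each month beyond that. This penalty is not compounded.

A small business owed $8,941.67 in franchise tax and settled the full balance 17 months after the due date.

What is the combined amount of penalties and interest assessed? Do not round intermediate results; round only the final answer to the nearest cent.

Penalty, months 1–4: 4 × 1.5% × $8,941.67 = $536.50…
Penalty, months 5–17: 13 × 2.75% × $8,941.67 = $3,196.65…
Interest: $8,941.67 × ((1 + 0.0095)^17 − 1) = $8,941.67 × 0.1743769… = $1,559.2206…
Penalties + interest = $3,733.1472… + $1,559.2206… = $5,292.37

$5,292.37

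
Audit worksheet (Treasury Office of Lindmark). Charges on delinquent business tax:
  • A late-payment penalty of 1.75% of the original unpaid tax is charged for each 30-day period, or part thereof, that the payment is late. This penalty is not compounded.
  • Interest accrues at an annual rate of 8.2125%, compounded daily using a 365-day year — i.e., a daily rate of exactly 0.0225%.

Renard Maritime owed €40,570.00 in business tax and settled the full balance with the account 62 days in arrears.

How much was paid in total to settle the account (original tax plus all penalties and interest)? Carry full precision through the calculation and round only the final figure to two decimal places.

€43,269.78

Penalty periods: ⌈62/30⌉ = 3; penalty = 3 × 1.75% × €40,570.00 = €2,129.93…
Interest: €40,570.00 × ((1 + 0.000225)^62 − 1) = €40,570.00 × 0.01404616… = €569.8529…
Total = €40,570.00 + €2,129.9250 + €569.8529… = €43,269.78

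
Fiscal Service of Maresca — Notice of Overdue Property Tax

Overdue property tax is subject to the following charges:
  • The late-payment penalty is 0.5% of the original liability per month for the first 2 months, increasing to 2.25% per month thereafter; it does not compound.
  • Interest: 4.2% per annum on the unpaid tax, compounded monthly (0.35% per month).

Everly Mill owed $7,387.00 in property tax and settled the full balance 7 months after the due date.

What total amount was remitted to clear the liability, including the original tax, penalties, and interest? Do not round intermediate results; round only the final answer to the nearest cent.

$8,474.80

Penalty, months 1–2: 2 × 0.5% × $7,387.00 = $73.87
Penalty, months 3–7: 5 × 2.25% × $7,387.00 = $831.04…
Interest: $7,387.00 × ((1 + 0.0035)^7 − 1) = $7,387.00 × 0.0247588… = $182.8929…
Total = $7,387.00 + $904.9075 + $182.8929… = $8,474.80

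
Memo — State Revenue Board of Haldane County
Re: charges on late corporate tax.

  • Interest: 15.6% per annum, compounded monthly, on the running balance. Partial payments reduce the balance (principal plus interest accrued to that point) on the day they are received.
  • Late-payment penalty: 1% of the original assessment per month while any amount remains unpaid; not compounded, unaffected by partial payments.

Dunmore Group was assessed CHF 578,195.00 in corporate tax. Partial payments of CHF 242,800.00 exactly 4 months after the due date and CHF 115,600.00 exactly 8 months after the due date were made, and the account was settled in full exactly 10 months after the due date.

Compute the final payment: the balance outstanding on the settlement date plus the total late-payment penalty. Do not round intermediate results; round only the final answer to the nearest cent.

CHF 334,743.17

Monthly rate = 15.6% ÷ 12 = 1.3%
Balance at month 4: CHF 578,195.0000 × (1 + 0.013)^4 = CHF 608,852.5274…
After CHF 242,800.00 payment: CHF 608,852.5274… − CHF 242,800.00 = CHF 366,052.5274…
Balance at month 8: CHF 366,052.5274… × (1 + 0.013)^4 = CHF 385,461.6634…
After CHF 115,600.00 payment: CHF 385,461.6634… − CHF 115,600.00 = CHF 269,861.6634…
Balance at month 10: CHF 269,861.6634… × (1 + 0.013)^2 = CHF 276,923.6733…
Penalty: 10 × 1% × CHF 578,195.00 = CHF 57,819.50
Final settlement = outstanding balance + penalty = CHF 276,923.6733… + CHF 57,819.50 = CHF 334,743.17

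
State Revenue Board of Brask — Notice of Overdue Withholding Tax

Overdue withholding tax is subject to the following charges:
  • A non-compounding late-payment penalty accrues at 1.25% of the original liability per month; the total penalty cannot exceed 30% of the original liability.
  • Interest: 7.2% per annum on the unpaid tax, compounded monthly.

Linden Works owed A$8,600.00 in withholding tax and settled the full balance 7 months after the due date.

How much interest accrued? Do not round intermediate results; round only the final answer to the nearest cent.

Interest (7.2%/yr ÷ 12 = 0.6%/month): A$8,600.00 × ((1 + 0.006)^7 − 1) = A$367.7670…

A$367.77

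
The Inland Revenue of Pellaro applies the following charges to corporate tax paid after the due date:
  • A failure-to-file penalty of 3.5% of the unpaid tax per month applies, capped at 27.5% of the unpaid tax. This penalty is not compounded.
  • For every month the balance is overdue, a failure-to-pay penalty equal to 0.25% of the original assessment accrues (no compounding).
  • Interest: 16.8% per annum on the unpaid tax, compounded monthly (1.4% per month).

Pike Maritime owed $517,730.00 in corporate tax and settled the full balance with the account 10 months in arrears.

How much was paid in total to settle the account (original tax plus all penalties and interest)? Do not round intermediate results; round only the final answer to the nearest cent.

$750,272.30

Failure-to-file: 10 × 3.5% × $517,730.00 = $181,205.50, capped at 27.5% × $517,730.00 = $142,375.75
Failure-to-pay penalty = 0.25% × $517,730.00 × 10 mo = $12,943.25
Interest: $517,730.00 × ((1 + 0.014)^10 − 1) = $517,730.00 × 0.1491575… = $77,223.3044…
Total = $517,730.00 + $155,319.0000 + $77,223.3044… = $750,272.30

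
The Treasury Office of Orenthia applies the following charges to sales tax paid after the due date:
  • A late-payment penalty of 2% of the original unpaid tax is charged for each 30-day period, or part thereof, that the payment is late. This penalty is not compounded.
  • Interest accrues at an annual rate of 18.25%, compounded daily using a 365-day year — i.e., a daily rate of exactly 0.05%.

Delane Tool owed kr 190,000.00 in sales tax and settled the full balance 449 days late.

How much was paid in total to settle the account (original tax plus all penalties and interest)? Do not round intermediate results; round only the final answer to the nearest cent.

kr 294,809.03

Penalty periods: ⌈449/30⌉ = 15; penalty = 15 × 2% × kr 190,000.00 = kr 57,000.00
Interest: kr 190,000.00 × ((1 + 0.0005)^449 − 1) = kr 190,000.00 × 0.25162649… = kr 47,809.0322…
Total = kr 190,000.00 + kr 57,000.0000 + kr 47,809.0322… = kr 294,809.03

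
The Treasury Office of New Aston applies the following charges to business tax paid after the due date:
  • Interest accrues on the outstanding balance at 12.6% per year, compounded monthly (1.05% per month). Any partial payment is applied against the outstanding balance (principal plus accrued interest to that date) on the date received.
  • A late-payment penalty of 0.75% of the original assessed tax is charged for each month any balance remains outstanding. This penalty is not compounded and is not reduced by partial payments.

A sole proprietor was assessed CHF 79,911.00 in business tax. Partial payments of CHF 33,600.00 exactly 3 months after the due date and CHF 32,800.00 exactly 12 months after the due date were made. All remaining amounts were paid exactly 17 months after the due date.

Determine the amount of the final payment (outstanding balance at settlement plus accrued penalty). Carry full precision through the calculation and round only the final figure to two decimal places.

Balance at month 3: CHF 79,911.0000 × (1 + 0.0105)^3 = CHF 82,454.7196…
After CHF 33,600.00 payment: CHF 82,454.7196… − CHF 33,600.00 = CHF 48,854.7196…
Balance at month 12: CHF 48,854.7196… × (1 + 0.0105)^9 = CHF 53,670.2212…
After CHF 32,800.00 payment: CHF 53,670.2212… − CHF 32,800.00 = CHF 20,870.2212…
Balance at month 17: CHF 20,870.2212… × (1 + 0.0105)^5 = CHF 21,989.1601…
Penalty: 17 × 0.75% × CHF 79,911.00 = CHF 10,188.65…
Final settlement = outstanding balance + penalty = CHF 21,989.1601… + CHF 10,188.65… = CHF 32,177.81

CHF 32,177.81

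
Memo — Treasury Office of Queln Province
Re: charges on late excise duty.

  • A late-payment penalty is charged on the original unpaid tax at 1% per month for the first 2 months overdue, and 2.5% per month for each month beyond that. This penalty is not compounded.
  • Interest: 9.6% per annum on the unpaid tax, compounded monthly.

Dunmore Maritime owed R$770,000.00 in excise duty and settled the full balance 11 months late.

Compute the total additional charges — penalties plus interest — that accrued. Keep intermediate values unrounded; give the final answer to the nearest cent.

R$259,186.50

Penalty, months 1–2: 2 × 1% × R$770,000.00 = R$15,400.00
Penalty, months 3–11: 9 × 2.5% × R$770,000.00 = R$173,250.00
Interest (9.6%/yr ÷ 12 = 0.8%/month): R$770,000.00 × ((1 + 0.008)^11 − 1) = R$70,536.5021…
Penalties + interest = R$188,650.0000 + R$70,536.5021… = R$259,186.50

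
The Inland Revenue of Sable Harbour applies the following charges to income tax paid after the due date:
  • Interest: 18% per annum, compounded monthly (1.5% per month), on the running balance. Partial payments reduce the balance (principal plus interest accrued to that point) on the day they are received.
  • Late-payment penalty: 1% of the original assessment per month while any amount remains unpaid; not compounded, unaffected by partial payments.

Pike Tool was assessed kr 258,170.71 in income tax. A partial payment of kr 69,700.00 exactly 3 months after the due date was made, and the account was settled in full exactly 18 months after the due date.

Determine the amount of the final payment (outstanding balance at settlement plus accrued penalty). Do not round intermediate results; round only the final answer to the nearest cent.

Balance at month 3: kr 258,170.7100 × (1 + 0.015)^3 = kr 269,963.5285…
After kr 69,700.00 payment: kr 269,963.5285… − kr 69,700.00 = kr 200,263.5285…
Balance at month 18: kr 200,263.5285… × (1 + 0.015)^15 = kr 250,375.8851…
Penalty: 18 × 1% × kr 258,170.71 = kr 46,470.73…
Final settlement = outstanding balance + penalty = kr 250,375.8851… + kr 46,470.73… = kr 296,846.61

kr 296,846.61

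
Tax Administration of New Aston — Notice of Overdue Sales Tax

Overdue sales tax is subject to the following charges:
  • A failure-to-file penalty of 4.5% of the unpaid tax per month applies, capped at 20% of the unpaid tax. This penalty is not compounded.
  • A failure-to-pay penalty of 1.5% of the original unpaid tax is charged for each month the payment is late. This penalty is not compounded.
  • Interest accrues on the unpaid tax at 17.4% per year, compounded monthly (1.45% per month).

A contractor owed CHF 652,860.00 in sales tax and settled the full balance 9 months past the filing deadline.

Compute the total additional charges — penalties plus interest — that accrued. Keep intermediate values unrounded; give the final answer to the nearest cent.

Failure-to-file: 9 × 4.5% × CHF 652,860.00 = CHF 264,408.30, capped at 20% × CHF 652,860.00 = CHF 130,572.00
Failure-to-pay penalty = 1.5% × CHF 652,860.00 × 9 mo = CHF 88,136.10
Interest: CHF 652,860.00 × ((1 + 0.0145)^9 − 1) = CHF 652,860.00 × 0.1383307… = CHF 90,310.6042…
Penalties + interest = CHF 218,708.1000 + CHF 90,310.6042… = CHF 309,018.70

CHF 309,018.70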